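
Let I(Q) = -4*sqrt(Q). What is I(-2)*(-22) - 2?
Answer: -2 + 88*I*sqrt(2) ≈ -2.0 + 124.45*I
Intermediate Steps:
I(-2)*(-22) - 2 = -4*I*sqrt(2)*(-22) - 2 = 88*I*sqrt(2) - 2 = -2 + 88*I*sqrt(2)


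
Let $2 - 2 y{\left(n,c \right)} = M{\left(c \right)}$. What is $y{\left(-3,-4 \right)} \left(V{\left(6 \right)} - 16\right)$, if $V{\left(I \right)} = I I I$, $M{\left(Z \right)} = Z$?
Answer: $600$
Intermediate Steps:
$y{\left(n,c \right)} = 1 - \frac{c}{2}$
$V{\left(I \right)} = I^{3}$ ($V{\left(I \right)} = I^{2} I = I^{3}$)
$y{\left(-3,-4 \right)} \left(V{\left(6 \right)} - 16\right) = \left(1 - -2\right) \left(6^{3} - 16\right) = \left(1 + 2\right) \left(216 - 16\right) = 3 \cdot 200 = 600$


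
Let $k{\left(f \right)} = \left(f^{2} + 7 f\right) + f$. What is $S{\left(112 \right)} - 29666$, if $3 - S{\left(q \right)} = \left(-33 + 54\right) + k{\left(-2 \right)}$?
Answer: $-29672$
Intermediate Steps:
$k{\left(f \right)} = f^{2} + 8 f$
$S{\left(q \right)} = -6$ ($S{\left(q \right)} = 3 - \left(\left(-33 + 54\right) - 2 \left(8 - 2\right)\right) = 3 - \left(21 - 12\right) = 3 - 9 = -6$)
$S{\left(112 \right)} - 29666 = -6 - 29666 = -29672$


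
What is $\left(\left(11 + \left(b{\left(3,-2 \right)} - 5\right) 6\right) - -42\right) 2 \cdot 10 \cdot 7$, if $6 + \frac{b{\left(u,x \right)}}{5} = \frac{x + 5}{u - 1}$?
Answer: $-15680$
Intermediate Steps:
$b{\left(u,x \right)} = -30 + \frac{5 \left(5 + x\right)}{-1 + u}$ ($b{\left(u,x \right)} = -30 + 5 \frac{x + 5}{u - 1} = -30 + 5 \frac{5 + x}{-1 + u} = -30 + \frac{5 \left(5 + x\right)}{-1 + u}$)
$\left(\left(11 + \left(b{\left(3,-2 \right)} - 5\right) 6\right) - -42\right) 2 \cdot 10 \cdot 7 = \left(\left(11 + \left(\frac{5 \left(11 - 2 - 18\right)}{-1 + 3} - 5\right) 6\right) - -42\right) 2 \cdot 10 \cdot 7 = \left(\left(11 + \left(\frac{5 \left(11 - 2 - 18\right)}{2} - 5\right) 6\right) + 42\right) 20 \cdot 7 = \left(\left(11 + \left(5 \cdot \frac{1}{2} \left(-9\right) - 5\right) 6\right) + 42\right) 140 = \left(\left(11 + \left(- \frac{45}{2} - 5\right) 6\right) + 42\right) 140 = \left(\left(11 - 165\right) + 42\right) 140 = \left(-154 + 42\right) 140 = \left(-112\right) 140 = -15680$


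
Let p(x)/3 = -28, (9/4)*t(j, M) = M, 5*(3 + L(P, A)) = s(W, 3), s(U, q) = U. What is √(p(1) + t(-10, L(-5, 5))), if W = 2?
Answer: 2*I*√4790/15 ≈ 9.228*I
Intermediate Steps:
L(P, A) = -13/5 (L(P, A) = -3 + (⅕)*2 = -3 + ⅖ = -13/5)
t(j, M) = 4*M/9
p(x) = -84 (p(x) = 3*(-28) = -84)
√(p(1) + t(-10, L(-5, 5))) = √(-84 + (4/9)*(-13/5)) = √(-84 - 52/45) = √(-3832/45) = 2*I*√4790/15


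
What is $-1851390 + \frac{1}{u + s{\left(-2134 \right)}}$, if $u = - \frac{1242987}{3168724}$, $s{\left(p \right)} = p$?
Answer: $- \frac{12521505995722894}{6763300003} \approx -1.8514 \cdot 10^{6}$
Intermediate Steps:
$u = - \frac{1242987}{3168724}$ ($u = \left(-1242987\right) \frac{1}{3168724} = - \frac{1242987}{3168724} \approx -0.39227$)
$-1851390 + \frac{1}{u + s{\left(-2134 \right)}} = -1851390 + \frac{1}{- \frac{1242987}{3168724} - 2134} = -1851390 + \frac{1}{- \frac{6763300003}{3168724}} = -1851390 - \frac{3168724}{6763300003} = - \frac{12521505995722894}{6763300003}$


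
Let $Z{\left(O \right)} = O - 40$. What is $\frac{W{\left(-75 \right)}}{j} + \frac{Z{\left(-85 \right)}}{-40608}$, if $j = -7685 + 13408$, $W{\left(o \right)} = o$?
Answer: $- \frac{2330225}{232399584} \approx -0.010027$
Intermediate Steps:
$Z{\left(O \right)} = -40 + O$
$j = 5723$
$\frac{W{\left(-75 \right)}}{j} + \frac{Z{\left(-85 \right)}}{-40608} = - \frac{75}{5723} + \frac{-40 - 85}{-40608} = \left(-75\right) \frac{1}{5723} - - \frac{125}{40608} = - \frac{75}{5723} + \frac{125}{40608} = - \frac{2330225}{232399584}$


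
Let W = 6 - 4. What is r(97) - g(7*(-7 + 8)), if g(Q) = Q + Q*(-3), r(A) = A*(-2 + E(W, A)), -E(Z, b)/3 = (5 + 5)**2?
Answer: -29280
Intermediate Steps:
W = 2
E(Z, b) = -300 (E(Z, b) = -3*(5 + 5)**2 = -3*10**2 = -3*100 = -300)
r(A) = -302*A (r(A) = A*(-2 - 300) = A*(-302) = -302*A)
g(Q) = -2*Q (g(Q) = Q - 3*Q = -2*Q)
r(97) - g(7*(-7 + 8)) = -302*97 - (-2)*7*(-7 + 8) = -29294 - (-2)*7*1 = -29294 - (-2)*7 = -29294 - 1*(-14) = -29294 + 14 = -29280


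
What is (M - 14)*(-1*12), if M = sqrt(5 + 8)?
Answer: 168 - 12*sqrt(13) ≈ 124.73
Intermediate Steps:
M = sqrt(13) ≈ 3.6056
(M - 14)*(-1*12) = (sqrt(13) - 14)*(-1*12) = (-14 + sqrt(13))*(-12) = 168 - 12*sqrt(13)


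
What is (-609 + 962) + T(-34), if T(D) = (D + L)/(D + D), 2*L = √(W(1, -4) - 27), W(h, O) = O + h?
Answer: 707/2 - I*√30/136 ≈ 353.5 - 0.040274*I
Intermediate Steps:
L = I*√30/2 (L = √((-4 + 1) - 27)/2 = √(-3 - 27)/2 = √(-30)/2 = (I*√30)/2 = I*√30/2 ≈ 2.7386*I)
T(D) = (D + I*√30/2)/(2*D) (T(D) = (D + I*√30/2)/(D + D) = (D + I*√30/2)/((2*D)) = (D + I*√30/2)*(1/(2*D)) = (D + I*√30/2)/(2*D))
(-609 + 962) + T(-34) = (-609 + 962) + (¼)*(2*(-34) + I*√30)/(-34) = 353 + (¼)*(-1/34)*(-68 + I*√30) = 353 + (½ - I*√30/136) = 707/2 - I*√30/136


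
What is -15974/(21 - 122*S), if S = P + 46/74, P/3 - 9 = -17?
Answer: -591038/106307 ≈ -5.5597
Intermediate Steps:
P = -24 (P = 27 + 3*(-17) = 27 - 51 = -24)
S = -865/37 (S = -24 + 46/74 = -24 + 46*(1/74) = -24 + 23/37 = -865/37 ≈ -23.378)
-15974/(21 - 122*S) = -15974/(21 - 122*(-865/37)) = -15974/(21 + 105530/37) = -15974/106307/37 = -15974*37/106307 = -591038/106307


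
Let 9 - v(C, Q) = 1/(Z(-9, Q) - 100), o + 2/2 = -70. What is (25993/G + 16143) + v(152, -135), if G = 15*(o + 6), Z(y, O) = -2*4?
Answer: 565999777/35100 ≈ 16125.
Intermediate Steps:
Z(y, O) = -8
o = -71 (o = -1 - 70 = -71)
v(C, Q) = 973/108 (v(C, Q) = 9 - 1/(-8 - 100) = 9 - 1/(-108) = 9 - 1*(-1/108) = 9 + 1/108 = 973/108)
G = -975 (G = 15*(-71 + 6) = 15*(-65) = -975)
(25993/G + 16143) + v(152, -135) = (25993/(-975) + 16143) + 973/108 = (25993*(-1/975) + 16143) + 973/108 = (-25993/975 + 16143) + 973/108 = 15713432/975 + 973/108 = 565999777/35100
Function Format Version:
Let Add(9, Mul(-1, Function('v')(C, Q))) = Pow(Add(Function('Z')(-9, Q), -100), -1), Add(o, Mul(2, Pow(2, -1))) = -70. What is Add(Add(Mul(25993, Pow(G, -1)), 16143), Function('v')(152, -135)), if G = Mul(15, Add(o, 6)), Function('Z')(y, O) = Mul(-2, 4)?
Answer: Rational(565999777, 35100) ≈ 16125.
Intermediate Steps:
Function('Z')(y, O) = -8
o = -71 (o = Add(-1, -70) = -71)
Function('v')(C, Q) = Rational(973, 108) (Function('v')(C, Q) = Add(9, Mul(-1, Pow(Add(-8, -100), -1))) = Add(9, Mul(-1, Pow(-108, -1))) = Add(9, Mul(-1, Rational(-1, 108))) = Add(9, Rational(1, 108)) = Rational(973, 108))
G = -975 (G = Mul(15, Add(-71, 6)) = Mul(15, -65) = -975)
Add(Add(Mul(25993, Pow(G, -1)), 16143), Function('v')(152, -135)) = Add(Add(Mul(25993, Pow(-975, -1)), 16143), Rational(973, 108)) = Add(Add(Mul(25993, Rational(-1, 975)), 16143), Rational(973, 108)) = Add(Add(Rational(-25993, 975), 16143), Rational(973, 108)) = Add(Rational(15713432, 975), Rational(973, 108)) = Rational(565999777, 35100)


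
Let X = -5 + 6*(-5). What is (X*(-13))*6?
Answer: 2730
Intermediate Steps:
X = -35 (X = -5 - 30 = -35)
(X*(-13))*6 = -35*(-13)*6 = 455*6 = 2730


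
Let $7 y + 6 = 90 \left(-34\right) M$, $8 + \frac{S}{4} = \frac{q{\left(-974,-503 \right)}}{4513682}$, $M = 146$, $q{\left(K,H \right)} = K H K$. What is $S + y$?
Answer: $- \frac{1015465934982}{15797887} \approx -64279.0$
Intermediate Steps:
$q{\left(K,H \right)} = H K^{2}$ ($q{\left(K,H \right)} = H K K = H K^{2}$)
$S = - \frac{1026586968}{2256841}$ ($S = -32 + 4 \frac{\left(-503\right) \left(-974\right)^{2}}{4513682} = -32 + 4 \left(-503\right) 948676 \cdot \frac{1}{4513682} = -32 + 4 \left(\left(-477184028\right) \frac{1}{4513682}\right) = -32 + 4 \left(- \frac{238592014}{2256841}\right) = -32 - \frac{954368056}{2256841} = - \frac{1026586968}{2256841} \approx -454.88$)
$y = - \frac{446766}{7}$ ($y = - \frac{6}{7} + \frac{90 \left(-34\right) 146}{7} = - \frac{6}{7} + \frac{\left(-3060\right) 146}{7} = - \frac{6}{7} + \frac{1}{7} \left(-446760\right) = - \frac{6}{7} - \frac{446760}{7} = - \frac{446766}{7} \approx -63824.0$)
$S + y = - \frac{1026586968}{2256841} - \frac{446766}{7} = - \frac{1015465934982}{15797887}$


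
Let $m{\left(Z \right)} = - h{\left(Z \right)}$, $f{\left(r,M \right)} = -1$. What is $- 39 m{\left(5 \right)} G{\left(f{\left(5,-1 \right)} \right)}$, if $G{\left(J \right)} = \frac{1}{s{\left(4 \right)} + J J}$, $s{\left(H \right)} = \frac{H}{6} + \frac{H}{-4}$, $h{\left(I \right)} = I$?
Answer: $\frac{585}{2} \approx 292.5$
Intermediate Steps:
$s{\left(H \right)} = - \frac{H}{12}$ ($s{\left(H \right)} = H \frac{1}{6} + H \left(- \frac{1}{4}\right) = \frac{H}{6} - \frac{H}{4} = - \frac{H}{12}$)
$m{\left(Z \right)} = - Z$
$G{\left(J \right)} = \frac{1}{- \frac{1}{3} + J^{2}}$ ($G{\left(J \right)} = \frac{1}{\left(- \frac{1}{12}\right) 4 + J J} = \frac{1}{- \frac{1}{3} + J^{2}}$)
$- 39 m{\left(5 \right)} G{\left(f{\left(5,-1 \right)} \right)} = - 39 \left(\left(-1\right) 5\right) \frac{3}{-1 + 3 \left(-1\right)^{2}} = \left(-39\right) \left(-5\right) \frac{3}{-1 + 3 \cdot 1} = 195 \frac{3}{-1 + 3} = 195 \cdot \frac{3}{2} = \frac{585}{2}$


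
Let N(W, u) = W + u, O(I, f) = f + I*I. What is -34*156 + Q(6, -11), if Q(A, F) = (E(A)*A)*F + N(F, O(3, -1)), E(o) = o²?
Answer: -7683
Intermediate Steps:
O(I, f) = f + I²
Q(A, F) = 8 + F + F*A³ (Q(A, F) = (A²*A)*F + (F + (-1 + 3²)) = A³*F + (F + (-1 + 9)) = F*A³ + (F + 8) = F*A³ + (8 + F) = 8 + F + F*A³)
-34*156 + Q(6, -11) = -34*156 + (8 - 11 - 11*6³) = -5304 + (8 - 11 - 11*216) = -5304 + (8 - 11 - 2376) = -5304 - 2379 = -7683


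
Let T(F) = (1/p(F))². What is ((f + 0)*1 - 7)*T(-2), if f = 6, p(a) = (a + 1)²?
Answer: -1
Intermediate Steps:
p(a) = (1 + a)²
T(F) = (1 + F)⁻⁴ (T(F) = (1/((1 + F)²))² = ((1 + F)⁻²)² = (1 + F)⁻⁴)
((f + 0)*1 - 7)*T(-2) = ((6 + 0)*1 - 7)/(1 - 2)⁴ = (6*1 - 7)/(-1)⁴ = (6 - 7)*1 = -1*1 = -1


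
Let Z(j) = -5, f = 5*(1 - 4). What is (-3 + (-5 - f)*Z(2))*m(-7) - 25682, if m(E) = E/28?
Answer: -102675/4 ≈ -25669.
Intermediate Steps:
m(E) = E/28 (m(E) = E*(1/28) = E/28)
f = -15 (f = 5*(-3) = -15)
(-3 + (-5 - f)*Z(2))*m(-7) - 25682 = (-3 + (-5 - 1*(-15))*(-5))*((1/28)*(-7)) - 25682 = (-3 + (-5 + 15)*(-5))*(-¼) - 25682 = (-3 + 10*(-5))*(-¼) - 25682 = (-3 - 50)*(-¼) - 25682 = -53*(-¼) - 25682 = 53/4 - 25682 = -102675/4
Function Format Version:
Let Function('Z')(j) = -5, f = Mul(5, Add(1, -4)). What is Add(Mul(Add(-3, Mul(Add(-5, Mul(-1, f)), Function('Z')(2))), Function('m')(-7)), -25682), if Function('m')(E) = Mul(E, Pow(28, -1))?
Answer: Rational(-102675, 4) ≈ -25669.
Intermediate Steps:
Function('m')(E) = Mul(Rational(1, 28), E) (Function('m')(E) = Mul(E, Rational(1, 28)) = Mul(Rational(1, 28), E))
f = -15 (f = Mul(5, -3) = -15)
Add(Mul(Add(-3, Mul(Add(-5, Mul(-1, f)), Function('Z')(2))), Function('m')(-7)), -25682) = Add(Mul(Add(-3, Mul(Add(-5, Mul(-1, -15)), -5)), Mul(Rational(1, 28), -7)), -25682) = Add(Mul(Add(-3, Mul(Add(-5, 15), -5)), Rational(-1, 4)), -25682) = Add(Mul(Add(-3, Mul(10, -5)), Rational(-1, 4)), -25682) = Add(Mul(Add(-3, -50), Rational(-1, 4)), -25682) = Add(Mul(-53, Rational(-1, 4)), -25682) = Add(Rational(53, 4), -25682) = Rational(-102675, 4)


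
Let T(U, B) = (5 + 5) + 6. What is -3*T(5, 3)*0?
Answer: 0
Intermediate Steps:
T(U, B) = 16 (T(U, B) = 10 + 6 = 16)
-3*T(5, 3)*0 = -3*16*0 = -48*0 = 0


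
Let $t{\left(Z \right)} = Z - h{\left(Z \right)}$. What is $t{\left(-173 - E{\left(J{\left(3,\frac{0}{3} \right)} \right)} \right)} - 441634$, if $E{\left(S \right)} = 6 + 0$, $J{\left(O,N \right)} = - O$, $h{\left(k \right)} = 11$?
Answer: $-441824$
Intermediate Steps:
$E{\left(S \right)} = 6$
$t{\left(Z \right)} = -11 + Z$ ($t{\left(Z \right)} = Z - 11 = -11 + Z$)
$t{\left(-173 - E{\left(J{\left(3,\frac{0}{3} \right)} \right)} \right)} - 441634 = \left(-11 - 179\right) - 441634 = -190 - 441634 = -441824$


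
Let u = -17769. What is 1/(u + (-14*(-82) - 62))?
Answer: -1/16683 ≈ -5.9941e-5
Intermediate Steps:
1/(u + (-14*(-82) - 62)) = 1/(-17769 + (-14*(-82) - 62)) = 1/(-17769 + (1148 - 62)) = 1/(-17769 + 1086) = 1/(-16683) = -1/16683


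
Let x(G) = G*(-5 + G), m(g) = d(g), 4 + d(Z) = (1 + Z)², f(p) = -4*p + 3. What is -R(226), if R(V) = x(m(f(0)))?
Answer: -84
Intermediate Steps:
f(p) = 3 - 4*p
d(Z) = -4 + (1 + Z)²
m(g) = -4 + (1 + g)²
R(V) = 84 (R(V) = (-4 + (1 + (3 - 4*0))²)*(-5 + (-4 + (1 + (3 - 4*0))²)) = (-4 + (1 + (3 + 0))²)*(-5 + (-4 + (1 + (3 + 0))²)) = (-4 + (1 + 3)²)*(-5 + (-4 + (1 + 3)²)) = (-4 + 4²)*(-5 + (-4 + 4²)) = (-4 + 16)*(-5 + (-4 + 16)) = 12*(-5 + 12) = 12*7 = 84)
-R(226) = -1*84 = -84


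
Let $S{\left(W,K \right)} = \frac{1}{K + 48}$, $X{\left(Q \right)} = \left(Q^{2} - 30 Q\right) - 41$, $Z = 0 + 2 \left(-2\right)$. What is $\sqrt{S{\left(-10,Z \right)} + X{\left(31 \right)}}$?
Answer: $\frac{i \sqrt{4829}}{22} \approx 3.1587 i$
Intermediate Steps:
$Z = -4$ ($Z = 0 - 4 = -4$)
$X{\left(Q \right)} = -41 + Q^{2} - 30 Q$
$S{\left(W,K \right)} = \frac{1}{48 + K}$
$\sqrt{S{\left(-10,Z \right)} + X{\left(31 \right)}} = \sqrt{\frac{1}{48 - 4} - \left(971 - 961\right)} = \sqrt{\frac{1}{44} - 10} = \sqrt{- \frac{439}{44}} = \frac{i \sqrt{4829}}{22}$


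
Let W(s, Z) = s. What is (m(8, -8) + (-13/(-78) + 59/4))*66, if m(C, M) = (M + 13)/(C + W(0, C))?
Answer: 4103/4 ≈ 1025.8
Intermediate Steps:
m(C, M) = (13 + M)/C (m(C, M) = (M + 13)/(C + 0) = (13 + M)/C)
(m(8, -8) + (-13/(-78) + 59/4))*66 = ((13 - 8)/8 + (-13/(-78) + 59/4))*66 = ((⅛)*5 + (-13*(-1/78) + 59*(¼)))*66 = (5/8 + (⅙ + 59/4))*66 = (5/8 + 179/12)*66 = (373/24)*66 = 4103/4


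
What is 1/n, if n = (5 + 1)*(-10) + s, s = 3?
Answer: -1/57 ≈ -0.017544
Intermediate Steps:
n = -57 (n = (5 + 1)*(-10) + 3 = 6*(-10) + 3 = -60 + 3 = -57)
1/n = 1/(-57) = -1/57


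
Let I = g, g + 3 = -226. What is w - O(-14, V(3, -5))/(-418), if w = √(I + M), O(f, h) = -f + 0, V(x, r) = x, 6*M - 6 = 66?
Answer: 7/209 + I*√217 ≈ 0.033493 + 14.731*I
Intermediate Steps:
M = 12 (M = 1 + (⅙)*66 = 1 + 11 = 12)
g = -229 (g = -3 - 226 = -229)
I = -229
O(f, h) = -f
w = I*√217 (w = √(-229 + 12) = √(-217) = I*√217 ≈ 14.731*I)
w - O(-14, V(3, -5))/(-418) = I*√217 - (-1*(-14))/(-418) = I*√217 - 14*(-1)/418 = I*√217 - 1*(-7/209) = I*√217 + 7/209 = 7/209 + I*√217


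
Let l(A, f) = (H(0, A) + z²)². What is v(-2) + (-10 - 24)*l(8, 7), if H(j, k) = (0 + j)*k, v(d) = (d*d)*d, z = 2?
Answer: -552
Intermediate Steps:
v(d) = d³ (v(d) = d²*d = d³)
H(j, k) = j*k
l(A, f) = 16 (l(A, f) = (0*A + 2²)² = (0 + 4)² = 4² = 16)
v(-2) + (-10 - 24)*l(8, 7) = (-2)³ + (-10 - 24)*16 = -8 - 34*16 = -8 - 544 = -552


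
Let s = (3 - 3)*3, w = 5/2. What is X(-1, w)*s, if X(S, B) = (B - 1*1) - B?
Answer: 0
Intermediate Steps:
w = 5/2 (w = 5*(½) = 5/2 ≈ 2.5000)
X(S, B) = -1 (X(S, B) = (B - 1) - B = (-1 + B) - B = -1)
s = 0 (s = 0*3 = 0)
X(-1, w)*s = -1*0 = 0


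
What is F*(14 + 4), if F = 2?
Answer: 36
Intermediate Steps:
F*(14 + 4) = 2*(14 + 4) = 2*18 = 36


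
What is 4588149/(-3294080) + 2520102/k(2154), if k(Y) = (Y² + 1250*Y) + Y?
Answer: -844992159499/805333384320 ≈ -1.0492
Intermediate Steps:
k(Y) = Y² + 1251*Y
4588149/(-3294080) + 2520102/k(2154) = 4588149/(-3294080) + 2520102/((2154*(1251 + 2154))) = 4588149*(-1/3294080) + 2520102/((2154*3405)) = -4588149/3294080 + 2520102/7334370 = -4588149/3294080 + 2520102*(1/7334370) = -4588149/3294080 + 420017/1222395 = -844992159499/805333384320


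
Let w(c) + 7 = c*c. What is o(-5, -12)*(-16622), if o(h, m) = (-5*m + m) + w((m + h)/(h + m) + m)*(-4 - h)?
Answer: -2692764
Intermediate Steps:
w(c) = -7 + c² (w(c) = -7 + c*c = -7 + c²)
o(h, m) = -4*m + (-7 + (1 + m)²)*(-4 - h) (o(h, m) = (-5*m + m) + (-7 + ((m + h)/(h + m) + m)²)*(-4 - h) = -4*m + (-7 + ((h + m)/(h + m) + m)²)*(-4 - h) = -4*m + (-7 + (1 + m)²)*(-4 - h))
o(-5, -12)*(-16622) = (28 - 4*(-12) - 4*(1 - 12)² - 1*(-5)*(-7 + (1 - 12)²))*(-16622) = (28 + 48 - 4*(-11)² - 1*(-5)*(-7 + (-11)²))*(-16622) = (28 + 48 - 4*121 - 1*(-5)*(-7 + 121))*(-16622) = (28 + 48 - 484 - 1*(-5)*114)*(-16622) = (28 + 48 - 484 + 570)*(-16622) = 162*(-16622) = -2692764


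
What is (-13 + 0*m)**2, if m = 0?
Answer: 169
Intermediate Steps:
(-13 + 0*m)**2 = (-13 + 0*0)**2 = (-13 + 0)**2 = (-13)**2 = 169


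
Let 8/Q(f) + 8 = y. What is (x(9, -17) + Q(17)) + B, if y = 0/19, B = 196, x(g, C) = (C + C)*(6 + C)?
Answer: 569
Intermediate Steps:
x(g, C) = 2*C*(6 + C) (x(g, C) = (2*C)*(6 + C) = 2*C*(6 + C))
y = 0 (y = 0*(1/19) = 0)
Q(f) = -1 (Q(f) = 8/(-8 + 0) = 8/(-8) = 8*(-1/8) = -1)
(x(9, -17) + Q(17)) + B = (2*(-17)*(6 - 17) - 1) + 196 = (2*(-17)*(-11) - 1) + 196 = (374 - 1) + 196 = 373 + 196 = 569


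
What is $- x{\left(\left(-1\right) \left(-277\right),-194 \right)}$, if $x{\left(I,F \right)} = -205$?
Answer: $205$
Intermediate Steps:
$- x{\left(\left(-1\right) \left(-277\right),-194 \right)} = \left(-1\right) \left(-205\right) = 205$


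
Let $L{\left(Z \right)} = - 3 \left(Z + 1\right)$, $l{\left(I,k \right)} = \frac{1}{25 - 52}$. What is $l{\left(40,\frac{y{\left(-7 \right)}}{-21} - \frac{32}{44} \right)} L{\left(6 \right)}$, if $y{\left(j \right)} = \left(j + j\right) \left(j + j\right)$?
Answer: $\frac{7}{9} \approx 0.77778$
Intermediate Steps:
$y{\left(j \right)} = 4 j^{2}$ ($y{\left(j \right)} = 2 j 2 j = 4 j^{2}$)
$l{\left(I,k \right)} = - \frac{1}{27}$ ($l{\left(I,k \right)} = \frac{1}{-27} = - \frac{1}{27}$)
$L{\left(Z \right)} = -3 - 3 Z$ ($L{\left(Z \right)} = - 3 \left(1 + Z\right) = -3 - 3 Z$)
$l{\left(40,\frac{y{\left(-7 \right)}}{-21} - \frac{32}{44} \right)} L{\left(6 \right)} = - \frac{-3 - 18}{27} = \left(- \frac{1}{27}\right) \left(-21\right) = \frac{7}{9}$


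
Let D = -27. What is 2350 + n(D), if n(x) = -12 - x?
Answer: 2365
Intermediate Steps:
2350 + n(D) = 2350 + (-12 - 1*(-27)) = 2350 + (-12 + 27) = 2350 + 15 = 2365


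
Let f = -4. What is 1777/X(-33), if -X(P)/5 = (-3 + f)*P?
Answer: -1777/1155 ≈ -1.5385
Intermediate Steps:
X(P) = 35*P (X(P) = -5*(-3 - 4)*P = -(-35)*P = 35*P)
1777/X(-33) = 1777/((35*(-33))) = 1777/(-1155) = 1777*(-1/1155) = -1777/1155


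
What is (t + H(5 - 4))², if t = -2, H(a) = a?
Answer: 1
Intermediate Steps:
(t + H(5 - 4))² = (-2 + (5 - 4))² = (-2 + 1)² = (-1)² = 1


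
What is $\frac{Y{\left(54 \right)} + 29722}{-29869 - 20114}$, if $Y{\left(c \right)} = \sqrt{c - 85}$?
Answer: $- \frac{29722}{49983} - \frac{i \sqrt{31}}{49983} \approx -0.59464 - 0.00011139 i$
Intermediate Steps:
$Y{\left(c \right)} = \sqrt{-85 + c}$
$\frac{Y{\left(54 \right)} + 29722}{-29869 - 20114} = \frac{\sqrt{-85 + 54} + 29722}{-29869 - 20114} = \frac{\sqrt{-31} + 29722}{-49983} = \left(i \sqrt{31} + 29722\right) \left(- \frac{1}{49983}\right) = \left(29722 + i \sqrt{31}\right) \left(- \frac{1}{49983}\right) = - \frac{29722}{49983} - \frac{i \sqrt{31}}{49983}$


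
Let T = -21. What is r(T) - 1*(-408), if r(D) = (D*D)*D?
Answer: -8853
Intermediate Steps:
r(D) = D**3 (r(D) = D**2*D = D**3)
r(T) - 1*(-408) = (-21)**3 - 1*(-408) = -9261 + 408 = -8853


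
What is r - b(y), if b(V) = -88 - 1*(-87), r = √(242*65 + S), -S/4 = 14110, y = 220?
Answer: 1 + I*√40710 ≈ 1.0 + 201.77*I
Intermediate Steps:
S = -56440 (S = -4*14110 = -56440)
r = I*√40710 (r = √(242*65 - 56440) = √(15730 - 56440) = √(-40710) = I*√40710 ≈ 201.77*I)
b(V) = -1 (b(V) = -88 + 87 = -1)
r - b(y) = I*√40710 - 1*(-1) = I*√40710 + 1 = 1 + I*√40710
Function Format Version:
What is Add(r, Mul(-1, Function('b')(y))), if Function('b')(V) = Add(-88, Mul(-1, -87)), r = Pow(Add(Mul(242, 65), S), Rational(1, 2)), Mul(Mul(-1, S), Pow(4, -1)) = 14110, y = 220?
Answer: Add(1, Mul(I, Pow(40710, Rational(1, 2)))) ≈ Add(1.0000, Mul(201.77, I))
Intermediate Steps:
S = -56440 (S = Mul(-4, 14110) = -56440)
r = Mul(I, Pow(40710, Rational(1, 2))) (r = Pow(Add(Mul(242, 65), -56440), Rational(1, 2)) = Pow(Add(15730, -56440), Rational(1, 2)) = Pow(-40710, Rational(1, 2)) = Mul(I, Pow(40710, Rational(1, 2))) ≈ Mul(201.77, I))
Function('b')(V) = -1 (Function('b')(V) = Add(-88, 87) = -1)
Add(r, Mul(-1, Function('b')(y))) = Add(Mul(I, Pow(40710, Rational(1, 2))), Mul(-1, -1)) = Add(Mul(I, Pow(40710, Rational(1, 2))), 1) = Add(1, Mul(I, Pow(40710, Rational(1, 2))))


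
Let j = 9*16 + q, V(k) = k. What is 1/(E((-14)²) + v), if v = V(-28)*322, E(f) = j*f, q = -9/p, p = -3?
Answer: 1/19796 ≈ 5.0515e-5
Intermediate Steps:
q = 3 (q = -9/(-3) = -9*(-⅓) = 3)
j = 147 (j = 9*16 + 3 = 144 + 3 = 147)
E(f) = 147*f
v = -9016 (v = -28*322 = -9016)
1/(E((-14)²) + v) = 1/(147*(-14)² - 9016) = 1/(147*196 - 9016) = 1/(28812 - 9016) = 1/19796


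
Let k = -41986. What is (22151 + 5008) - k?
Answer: 69145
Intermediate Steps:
(22151 + 5008) - k = (22151 + 5008) - 1*(-41986) = 27159 + 41986 = 69145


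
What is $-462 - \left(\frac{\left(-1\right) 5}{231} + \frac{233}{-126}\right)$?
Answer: $- \frac{637739}{1386} \approx -460.13$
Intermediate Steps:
$-462 - \left(\frac{\left(-1\right) 5}{231} + \frac{233}{-126}\right) = -462 - \left(\left(-5\right) \frac{1}{231} + 233 \left(- \frac{1}{126}\right)\right) = -462 - \left(- \frac{5}{231} - \frac{233}{126}\right) = -462 - - \frac{2593}{1386} = -462 + \frac{2593}{1386} = - \frac{637739}{1386}$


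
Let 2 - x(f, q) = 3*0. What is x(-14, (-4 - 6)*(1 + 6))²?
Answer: 4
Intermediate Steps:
x(f, q) = 2 (x(f, q) = 2 - 3*0 = 2 - 1*0 = 2 + 0 = 2)
x(-14, (-4 - 6)*(1 + 6))² = 2² = 4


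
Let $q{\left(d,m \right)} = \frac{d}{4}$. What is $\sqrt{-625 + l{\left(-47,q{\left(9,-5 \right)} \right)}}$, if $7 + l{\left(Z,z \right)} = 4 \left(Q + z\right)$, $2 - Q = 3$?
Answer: $i \sqrt{627} \approx 25.04 i$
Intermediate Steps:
$Q = -1$ ($Q = 2 - 3 = -1$)
$q{\left(d,m \right)} = \frac{d}{4}$ ($q{\left(d,m \right)} = d \frac{1}{4} = \frac{d}{4}$)
$l{\left(Z,z \right)} = -11 + 4 z$ ($l{\left(Z,z \right)} = -7 + 4 \left(-1 + z\right) = -7 + \left(-4 + 4 z\right) = -11 + 4 z$)
$\sqrt{-625 + l{\left(-47,q{\left(9,-5 \right)} \right)}} = \sqrt{-625 - \left(11 - 4 \cdot \frac{1}{4} \cdot 9\right)} = \sqrt{-625 + \left(-11 + 4 \cdot \frac{9}{4}\right)} = \sqrt{-625 + \left(-11 + 9\right)} = \sqrt{-625 - 2} = \sqrt{-627} = i \sqrt{627}$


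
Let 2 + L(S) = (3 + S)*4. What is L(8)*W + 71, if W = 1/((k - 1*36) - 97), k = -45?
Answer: 6298/89 ≈ 70.764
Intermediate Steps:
L(S) = 10 + 4*S (L(S) = -2 + (3 + S)*4 = -2 + (12 + 4*S) = 10 + 4*S)
W = -1/178 (W = 1/((-45 - 1*36) - 97) = 1/((-45 - 36) - 97) = 1/(-81 - 97) = 1/(-178) = -1/178 ≈ -0.0056180)
L(8)*W + 71 = (10 + 4*8)*(-1/178) + 71 = (10 + 32)*(-1/178) + 71 = 42*(-1/178) + 71 = -21/89 + 71 = 6298/89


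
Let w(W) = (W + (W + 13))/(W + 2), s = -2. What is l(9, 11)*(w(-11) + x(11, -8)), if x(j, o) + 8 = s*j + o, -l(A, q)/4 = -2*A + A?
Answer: -1332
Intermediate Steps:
l(A, q) = 4*A (l(A, q) = -4*(-2*A + A) = -(-4)*A = 4*A)
x(j, o) = -8 + o - 2*j (x(j, o) = -8 + (-2*j + o) = -8 + (o - 2*j) = -8 + o - 2*j)
w(W) = (13 + 2*W)/(2 + W) (w(W) = (W + (13 + W))/(2 + W) = (13 + 2*W)/(2 + W))
l(9, 11)*(w(-11) + x(11, -8)) = (4*9)*((13 + 2*(-11))/(2 - 11) + (-8 - 8 - 2*11)) = 36*((13 - 22)/(-9) + (-8 - 8 - 22)) = 36*(-1/9*(-9) - 38) = 36*(1 - 38) = 36*(-37) = -1332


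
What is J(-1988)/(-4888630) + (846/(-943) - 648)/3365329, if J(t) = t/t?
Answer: -21543705673/111612179536990 ≈ -0.00019302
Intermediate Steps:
J(t) = 1
J(-1988)/(-4888630) + (846/(-943) - 648)/3365329 = 1/(-4888630) + (846/(-943) - 648)/3365329 = 1*(-1/4888630) + (-1/943*846 - 648)*(1/3365329) = -1/4888630 + (-846/943 - 648)*(1/3365329) = -1/4888630 - 611910/943*1/3365329 = -1/4888630 - 611910/3173505247 = -21543705673/111612179536990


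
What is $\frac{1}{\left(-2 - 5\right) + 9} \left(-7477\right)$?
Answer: $- \frac{7477}{2} \approx -3738.5$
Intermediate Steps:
$\frac{1}{\left(-2 - 5\right) + 9} \left(-7477\right) = \frac{1}{-7 + 9} \left(-7477\right) = \frac{1}{2} \left(-7477\right) = - \frac{7477}{2}$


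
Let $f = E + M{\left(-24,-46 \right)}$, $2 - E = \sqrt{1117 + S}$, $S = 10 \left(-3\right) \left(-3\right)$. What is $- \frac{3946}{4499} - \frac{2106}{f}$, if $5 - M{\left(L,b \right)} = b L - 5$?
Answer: $\frac{5645884126}{5359465243} - \frac{2106 \sqrt{1207}}{1191257} \approx 0.99202$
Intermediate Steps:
$S = 90$ ($S = \left(-30\right) \left(-3\right) = 90$)
$M{\left(L,b \right)} = 10 - L b$ ($M{\left(L,b \right)} = 5 - \left(b L - 5\right) = 5 - \left(L b - 5\right) = 5 - \left(-5 + L b\right) = 10 - L b$)
$E = 2 - \sqrt{1207}$ ($E = 2 - \sqrt{1117 + 90} = 2 - \sqrt{1207} \approx -32.742$)
$f = -1092 - \sqrt{1207}$ ($f = \left(2 - \sqrt{1207}\right) + \left(10 - \left(-24\right) \left(-46\right)\right) = \left(2 - \sqrt{1207}\right) + \left(10 - 1104\right) = \left(2 - \sqrt{1207}\right) - 1094 = -1092 - \sqrt{1207} \approx -1126.7$)
$- \frac{3946}{4499} - \frac{2106}{f} = - \frac{3946}{4499} - \frac{2106}{-1092 - \sqrt{1207}}$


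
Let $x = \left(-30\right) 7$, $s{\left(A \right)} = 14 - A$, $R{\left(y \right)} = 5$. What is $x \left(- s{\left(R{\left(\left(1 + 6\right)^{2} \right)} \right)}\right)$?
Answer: $1890$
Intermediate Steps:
$x = -210$
$x \left(- s{\left(R{\left(\left(1 + 6\right)^{2} \right)} \right)}\right) = - 210 \left(- (14 - 5)\right) = - 210 \left(\left(-1\right) 9\right) = \left(-210\right) \left(-9\right) = 1890$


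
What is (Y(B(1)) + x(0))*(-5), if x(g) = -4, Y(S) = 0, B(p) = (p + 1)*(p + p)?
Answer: 20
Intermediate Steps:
B(p) = 2*p*(1 + p) (B(p) = (1 + p)*(2*p) = 2*p*(1 + p))
(Y(B(1)) + x(0))*(-5) = (0 - 4)*(-5) = -4*(-5) = 20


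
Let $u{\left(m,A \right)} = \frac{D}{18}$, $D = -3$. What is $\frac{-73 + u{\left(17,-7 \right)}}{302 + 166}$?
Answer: $- \frac{439}{2808} \approx -0.15634$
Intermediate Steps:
$u{\left(m,A \right)} = - \frac{1}{6}$ ($u{\left(m,A \right)} = - \frac{3}{18} = \left(-3\right) \frac{1}{18} = - \frac{1}{6}$)
$\frac{-73 + u{\left(17,-7 \right)}}{302 + 166} = \frac{-73 - \frac{1}{6}}{302 + 166} = - \frac{439}{6 \cdot 468} = \left(- \frac{439}{6}\right) \frac{1}{468} = - \frac{439}{2808}$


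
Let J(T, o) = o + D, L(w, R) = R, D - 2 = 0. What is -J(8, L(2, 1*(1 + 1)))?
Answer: -4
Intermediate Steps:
D = 2 (D = 2 + 0 = 2)
J(T, o) = 2 + o (J(T, o) = o + 2 = 2 + o)
-J(8, L(2, 1*(1 + 1))) = -(2 + 1*(1 + 1)) = -(2 + 1*2) = -(2 + 2) = -1*4 = -4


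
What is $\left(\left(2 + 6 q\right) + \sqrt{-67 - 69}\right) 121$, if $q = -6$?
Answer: $-4114 + 242 i \sqrt{34} \approx -4114.0 + 1411.1 i$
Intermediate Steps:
$\left(\left(2 + 6 q\right) + \sqrt{-67 - 69}\right) 121 = \left(\left(2 + 6 \left(-6\right)\right) + \sqrt{-67 - 69}\right) 121 = \left(\left(2 - 36\right) + \sqrt{-136}\right) 121 = \left(-34 + 2 i \sqrt{34}\right) 121 = -4114 + 242 i \sqrt{34}$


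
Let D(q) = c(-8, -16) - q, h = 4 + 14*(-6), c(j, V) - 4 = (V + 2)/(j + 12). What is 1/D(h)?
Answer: 2/161 ≈ 0.012422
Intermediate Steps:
c(j, V) = 4 + (2 + V)/(12 + j) (c(j, V) = 4 + (V + 2)/(j + 12) = 4 + (2 + V)/(12 + j))
h = -80 (h = 4 - 84 = -80)
D(q) = 1/2 - q (D(q) = (50 - 16 + 4*(-8))/(12 - 8) - q = (50 - 16 - 32)/4 - q = (1/4)*2 - q = 1/2 - q)
1/D(h) = 1/(1/2 - 1*(-80)) = 1/(1/2 + 80) = 1/(161/2) = 2/161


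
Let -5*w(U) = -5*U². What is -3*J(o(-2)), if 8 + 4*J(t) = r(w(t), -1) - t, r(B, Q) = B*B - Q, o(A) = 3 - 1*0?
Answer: -213/4 ≈ -53.250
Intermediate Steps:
o(A) = 3 (o(A) = 3 + 0 = 3)
w(U) = U² (w(U) = -(-1)*U² = U²)
r(B, Q) = B² - Q
J(t) = -7/4 - t/4 + t⁴/4 (J(t) = -2 + (((t²)² - 1*(-1)) - t)/4 = -2 + ((t⁴ + 1) - t)/4 = -2 + ((1 + t⁴) - t)/4 = -2 + (1 + t⁴ - t)/4 = -2 + (¼ - t/4 + t⁴/4) = -7/4 - t/4 + t⁴/4)
-3*J(o(-2)) = -3*(-7/4 - ¼*3 + (¼)*3⁴) = -3*(-7/4 - ¾ + (¼)*81) = -3*(-7/4 - ¾ + 81/4) = -3*71/4 = -213/4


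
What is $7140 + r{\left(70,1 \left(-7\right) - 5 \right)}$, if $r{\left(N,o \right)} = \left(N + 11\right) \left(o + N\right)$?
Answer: $11838$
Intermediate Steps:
$r{\left(N,o \right)} = \left(11 + N\right) \left(N + o\right)$
$7140 + r{\left(70,1 \left(-7\right) - 5 \right)} = 7140 + \left(70^{2} + 11 \cdot 70 + 11 \left(1 \left(-7\right) - 5\right) + 70 \left(1 \left(-7\right) - 5\right)\right) = 7140 + \left(4900 + 770 + 11 \left(-7 - 5\right) + 70 \left(-7 - 5\right)\right) = 7140 + \left(4900 + 770 + 11 \left(-12\right) + 70 \left(-12\right)\right) = 7140 + \left(4900 + 770 - 132 - 840\right) = 7140 + 4698 = 11838$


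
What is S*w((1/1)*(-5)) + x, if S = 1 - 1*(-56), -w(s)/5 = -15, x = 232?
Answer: 4507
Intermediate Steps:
w(s) = 75 (w(s) = -5*(-15) = 75)
S = 57 (S = 1 + 56 = 57)
S*w((1/1)*(-5)) + x = 57*75 + 232 = 4275 + 232 = 4507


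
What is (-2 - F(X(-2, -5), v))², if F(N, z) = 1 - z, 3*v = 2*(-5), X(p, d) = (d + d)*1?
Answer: 361/9 ≈ 40.111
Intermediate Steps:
X(p, d) = 2*d (X(p, d) = (2*d)*1 = 2*d)
v = -10/3 (v = (2*(-5))/3 = (⅓)*(-10) = -10/3 ≈ -3.3333)
(-2 - F(X(-2, -5), v))² = (-2 - (1 - 1*(-10/3)))² = (-2 - (1 + 10/3))² = (-2 - 1*13/3)² = (-2 - 13/3)² = (-19/3)² = 361/9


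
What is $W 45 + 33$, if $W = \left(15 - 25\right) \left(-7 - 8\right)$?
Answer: $6783$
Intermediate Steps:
$W = 150$ ($W = \left(-10\right) \left(-15\right) = 150$)
$W 45 + 33 = 150 \cdot 45 + 33 = 6750 + 33 = 6783$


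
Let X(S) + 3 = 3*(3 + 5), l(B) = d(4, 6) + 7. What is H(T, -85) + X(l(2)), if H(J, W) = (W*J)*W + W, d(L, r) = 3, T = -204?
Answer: -1473964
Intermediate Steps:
H(J, W) = W + J*W² (H(J, W) = (J*W)*W + W = J*W² + W = W + J*W²)
l(B) = 10 (l(B) = 3 + 7 = 10)
X(S) = 21 (X(S) = -3 + 3*(3 + 5) = -3 + 3*8 = -3 + 24 = 21)
H(T, -85) + X(l(2)) = -85*(1 - 204*(-85)) + 21 = -85*(1 + 17340) + 21 = -85*17341 + 21 = -1473985 + 21 = -1473964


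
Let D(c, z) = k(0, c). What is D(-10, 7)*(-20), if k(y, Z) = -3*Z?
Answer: -600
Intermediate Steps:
D(c, z) = -3*c
D(-10, 7)*(-20) = -3*(-10)*(-20) = 30*(-20) = -600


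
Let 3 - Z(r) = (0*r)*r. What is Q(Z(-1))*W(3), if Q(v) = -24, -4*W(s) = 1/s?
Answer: 2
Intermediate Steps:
W(s) = -1/(4*s)
Z(r) = 3 (Z(r) = 3 - 0*r*r = 3 - 0*r = 3 - 1*0 = 3 + 0 = 3)
Q(Z(-1))*W(3) = -(-6)/3 = -24*(-1/12) = 2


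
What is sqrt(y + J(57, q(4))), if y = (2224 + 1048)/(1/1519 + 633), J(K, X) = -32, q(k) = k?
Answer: I*sqrt(387596864631)/120191 ≈ 5.1799*I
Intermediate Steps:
y = 621271/120191 (y = 3272/(1/1519 + 633) = 3272/(961528/1519) = 3272*(1519/961528) = 621271/120191 ≈ 5.1690)
sqrt(y + J(57, q(4))) = sqrt(621271/120191 - 32) = sqrt(-3224841/120191) = I*sqrt(387596864631)/120191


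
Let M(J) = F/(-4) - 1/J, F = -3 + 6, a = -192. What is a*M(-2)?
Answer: 48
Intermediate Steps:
F = 3
M(J) = -¾ - 1/J (M(J) = 3/(-4) - 1/J = 3*(-¼) - 1/J = -¾ - 1/J)
a*M(-2) = -192*(-¾ - 1/(-2)) = -192*(-¾ - 1*(-½)) = -192*(-¾ + ½) = -192*(-¼) = 48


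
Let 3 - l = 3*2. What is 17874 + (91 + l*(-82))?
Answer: 18211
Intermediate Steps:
l = -3 (l = 3 - 3*2 = 3 - 1*6 = 3 - 6 = -3)
17874 + (91 + l*(-82)) = 17874 + (91 - 3*(-82)) = 17874 + (91 + 246) = 17874 + 337 = 18211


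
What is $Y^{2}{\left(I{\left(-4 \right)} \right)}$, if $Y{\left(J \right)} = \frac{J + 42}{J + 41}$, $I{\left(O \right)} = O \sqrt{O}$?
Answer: $\frac{3189732}{3045025} + \frac{28576 i}{3045025} \approx 1.0475 + 0.0093845 i$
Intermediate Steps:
$I{\left(O \right)} = O^{\frac{3}{2}}$
$Y{\left(J \right)} = \frac{42 + J}{41 + J}$
$Y^{2}{\left(I{\left(-4 \right)} \right)} = \left(\frac{42 + \left(-4\right)^{\frac{3}{2}}}{41 + \left(-4\right)^{\frac{3}{2}}}\right)^{2} = \left(\frac{42 - 8 i}{41 - 8 i}\right)^{2} = \left(\frac{41 + 8 i}{1745} \left(42 - 8 i\right)\right)^{2} = \left(\frac{\left(41 + 8 i\right) \left(42 - 8 i\right)}{1745}\right)^{2} = \frac{\left(41 + 8 i\right)^{2} \left(42 - 8 i\right)^{2}}{3045025}$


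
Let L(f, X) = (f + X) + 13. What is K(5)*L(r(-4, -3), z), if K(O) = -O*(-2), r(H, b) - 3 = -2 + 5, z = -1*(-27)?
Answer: 460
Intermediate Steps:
z = 27
r(H, b) = 6 (r(H, b) = 3 + (-2 + 5) = 3 + 3 = 6)
K(O) = 2*O
L(f, X) = 13 + X + f (L(f, X) = (X + f) + 13 = 13 + X + f)
K(5)*L(r(-4, -3), z) = (2*5)*(13 + 27 + 6) = 10*46 = 460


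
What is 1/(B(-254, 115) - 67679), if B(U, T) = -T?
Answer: -1/67794 ≈ -1.4751e-5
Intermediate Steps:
1/(B(-254, 115) - 67679) = 1/(-1*115 - 67679) = 1/(-115 - 67679) = 1/(-67794) = -1/67794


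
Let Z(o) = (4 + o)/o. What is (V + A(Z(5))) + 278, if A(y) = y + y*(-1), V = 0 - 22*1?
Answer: 256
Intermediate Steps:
Z(o) = (4 + o)/o
V = -22 (V = 0 - 22 = -22)
A(y) = 0 (A(y) = y - y = 0)
(V + A(Z(5))) + 278 = (-22 + 0) + 278 = -22 + 278 = 256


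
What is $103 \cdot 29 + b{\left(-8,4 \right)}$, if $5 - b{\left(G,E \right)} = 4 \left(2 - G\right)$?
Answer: $2952$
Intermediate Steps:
$b{\left(G,E \right)} = -3 + 4 G$ ($b{\left(G,E \right)} = 5 - 4 \left(2 - G\right) = 5 - \left(8 - 4 G\right) = 5 + \left(-8 + 4 G\right) = -3 + 4 G$)
$103 \cdot 29 + b{\left(-8,4 \right)} = 103 \cdot 29 + \left(-3 + 4 \left(-8\right)\right) = 2987 - 35 = 2952$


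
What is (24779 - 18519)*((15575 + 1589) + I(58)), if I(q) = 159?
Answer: 108441980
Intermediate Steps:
(24779 - 18519)*((15575 + 1589) + I(58)) = (24779 - 18519)*((15575 + 1589) + 159) = 6260*(17164 + 159) = 6260*17323 = 108441980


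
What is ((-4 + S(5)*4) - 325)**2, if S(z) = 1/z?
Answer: 2692881/25 ≈ 1.0772e+5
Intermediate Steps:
((-4 + S(5)*4) - 325)**2 = ((-4 + 4/5) - 325)**2 = (-16/5 - 325)**2 = (-1641/5)**2 = 2692881/25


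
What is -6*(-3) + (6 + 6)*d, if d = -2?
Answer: -6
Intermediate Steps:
-6*(-3) + (6 + 6)*d = -6*(-3) + (6 + 6)*(-2) = 18 + 12*(-2) = 18 - 24 = -6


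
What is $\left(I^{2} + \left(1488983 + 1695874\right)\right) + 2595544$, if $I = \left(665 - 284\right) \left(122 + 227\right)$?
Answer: $17686535362$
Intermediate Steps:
$I = 132969$ ($I = 381 \cdot 349 = 132969$)
$\left(I^{2} + \left(1488983 + 1695874\right)\right) + 2595544 = \left(132969^{2} + \left(1488983 + 1695874\right)\right) + 2595544 = \left(17680754961 + 3184857\right) + 2595544 = 17683939818 + 2595544 = 17686535362$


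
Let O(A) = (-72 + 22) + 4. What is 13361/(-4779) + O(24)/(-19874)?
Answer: -132658340/47488923 ≈ -2.7935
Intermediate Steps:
O(A) = -46 (O(A) = -50 + 4 = -46)
13361/(-4779) + O(24)/(-19874) = 13361/(-4779) - 46/(-19874) = 13361*(-1/4779) - 46*(-1/19874) = -13361/4779 + 23/9937 = -132658340/47488923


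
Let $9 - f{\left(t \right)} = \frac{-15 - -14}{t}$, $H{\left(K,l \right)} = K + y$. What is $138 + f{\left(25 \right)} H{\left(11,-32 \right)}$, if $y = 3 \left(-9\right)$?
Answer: $- \frac{166}{25} \approx -6.64$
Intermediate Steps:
$y = -27$
$H{\left(K,l \right)} = -27 + K$ ($H{\left(K,l \right)} = K - 27 = -27 + K$)
$f{\left(t \right)} = 9 + \frac{1}{t}$ ($f{\left(t \right)} = 9 - \frac{-15 - -14}{t} = 9 - \frac{-15 + 14}{t} = 9 - - \frac{1}{t} = 9 + \frac{1}{t}$)
$138 + f{\left(25 \right)} H{\left(11,-32 \right)} = 138 + \left(9 + \frac{1}{25}\right) \left(-27 + 11\right) = 138 + \left(9 + \frac{1}{25}\right) \left(-16\right) = 138 + \frac{226}{25} \left(-16\right) = 138 - \frac{3616}{25} = - \frac{166}{25}$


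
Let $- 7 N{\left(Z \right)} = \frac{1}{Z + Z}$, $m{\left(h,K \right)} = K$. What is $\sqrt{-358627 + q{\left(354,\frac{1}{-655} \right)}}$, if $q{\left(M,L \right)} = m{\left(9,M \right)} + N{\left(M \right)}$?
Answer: $\frac{i \sqrt{2199969625371}}{2478} \approx 598.56 i$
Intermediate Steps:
$N{\left(Z \right)} = - \frac{1}{14 Z}$ ($N{\left(Z \right)} = - \frac{1}{7 \left(Z + Z\right)} = - \frac{1}{7 \cdot 2 Z} = - \frac{\frac{1}{2} \frac{1}{Z}}{7} = - \frac{1}{14 Z}$)
$q{\left(M,L \right)} = M - \frac{1}{14 M}$
$\sqrt{-358627 + q{\left(354,\frac{1}{-655} \right)}} = \sqrt{-358627 + \left(354 - \frac{1}{14 \cdot 354}\right)} = \sqrt{-358627 + \left(354 - \frac{1}{4956}\right)} = \sqrt{-358627 + \frac{1754423}{4956}} = \sqrt{- \frac{1775600989}{4956}} = \frac{i \sqrt{2199969625371}}{2478}$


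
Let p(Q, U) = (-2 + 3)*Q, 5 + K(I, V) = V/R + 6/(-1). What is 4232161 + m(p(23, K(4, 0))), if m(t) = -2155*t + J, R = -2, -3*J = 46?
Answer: 12547742/3 ≈ 4.1826e+6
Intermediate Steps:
J = -46/3 (J = -⅓*46 = -46/3 ≈ -15.333)
K(I, V) = -11 - V/2 (K(I, V) = -5 + (V/(-2) + 6/(-1)) = -5 + (V*(-½) + 6*(-1)) = -5 + (-V/2 - 6) = -5 + (-6 - V/2) = -11 - V/2)
p(Q, U) = Q (p(Q, U) = 1*Q = Q)
m(t) = -46/3 - 2155*t (m(t) = -2155*t - 46/3 = -46/3 - 2155*t)
4232161 + m(p(23, K(4, 0))) = 4232161 + (-46/3 - 2155*23) = 4232161 + (-46/3 - 49565) = 4232161 - 148741/3 = 12547742/3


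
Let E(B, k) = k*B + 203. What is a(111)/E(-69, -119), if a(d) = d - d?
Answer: 0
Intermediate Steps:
a(d) = 0
E(B, k) = 203 + B*k (E(B, k) = B*k + 203 = 203 + B*k)
a(111)/E(-69, -119) = 0/(203 - 69*(-119)) = 0/(203 + 8211) = 0/8414 = 0*(1/8414) = 0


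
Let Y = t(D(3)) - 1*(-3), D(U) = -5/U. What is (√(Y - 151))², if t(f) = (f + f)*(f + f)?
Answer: -1232/9 ≈ -136.89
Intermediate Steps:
t(f) = 4*f² (t(f) = (2*f)*(2*f) = 4*f²)
Y = 127/9 (Y = 4*(-5/3)² - 1*(-3) = 4*(-5*⅓)² + 3 = 4*(-5/3)² + 3 = 4*(25/9) + 3 = 100/9 + 3 = 127/9 ≈ 14.111)
(√(Y - 151))² = (√(127/9 - 151))² = (√(-1232/9))² = (4*I*√77/3)² = -1232/9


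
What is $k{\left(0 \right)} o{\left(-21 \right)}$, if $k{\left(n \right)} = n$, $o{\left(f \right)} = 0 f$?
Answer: $0$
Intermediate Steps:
$o{\left(f \right)} = 0$
$k{\left(0 \right)} o{\left(-21 \right)} = 0 \cdot 0 = 0$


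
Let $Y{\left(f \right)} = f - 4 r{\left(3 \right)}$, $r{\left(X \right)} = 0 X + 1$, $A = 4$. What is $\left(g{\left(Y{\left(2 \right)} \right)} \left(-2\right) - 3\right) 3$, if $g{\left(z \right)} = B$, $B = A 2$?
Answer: $-57$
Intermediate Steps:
$r{\left(X \right)} = 1$ ($r{\left(X \right)} = 0 + 1 = 1$)
$B = 8$ ($B = 4 \cdot 2 = 8$)
$Y{\left(f \right)} = -4 + f$ ($Y{\left(f \right)} = f - 4 = -4 + f$)
$g{\left(z \right)} = 8$
$\left(g{\left(Y{\left(2 \right)} \right)} \left(-2\right) - 3\right) 3 = \left(8 \left(-2\right) - 3\right) 3 = \left(-16 - 3\right) 3 = \left(-19\right) 3 = -57$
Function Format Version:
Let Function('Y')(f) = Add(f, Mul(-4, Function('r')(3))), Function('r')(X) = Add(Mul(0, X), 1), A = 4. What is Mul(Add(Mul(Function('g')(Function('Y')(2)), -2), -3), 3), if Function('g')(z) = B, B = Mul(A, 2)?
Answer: -57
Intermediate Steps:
Function('r')(X) = 1 (Function('r')(X) = Add(0, 1) = 1)
B = 8 (B = Mul(4, 2) = 8)
Function('Y')(f) = Add(-4, f) (Function('Y')(f) = Add(f, Mul(-4, 1)) = Add(f, -4) = Add(-4, f))
Function('g')(z) = 8
Mul(Add(Mul(Function('g')(Function('Y')(2)), -2), -3), 3) = Mul(Add(Mul(8, -2), -3), 3) = Mul(Add(-16, -3), 3) = Mul(-19, 3) = -57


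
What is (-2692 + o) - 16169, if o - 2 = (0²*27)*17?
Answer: -18859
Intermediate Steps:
o = 2 (o = 2 + (0²*27)*17 = 2 + (0*27)*17 = 2 + 0*17 = 2 + 0 = 2)
(-2692 + o) - 16169 = (-2692 + 2) - 16169 = -2690 - 16169 = -18859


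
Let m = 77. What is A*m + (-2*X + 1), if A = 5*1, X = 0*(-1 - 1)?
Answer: 386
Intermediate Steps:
X = 0 (X = 0*(-2) = 0)
A = 5
A*m + (-2*X + 1) = 5*77 + (-2*0 + 1) = 385 + (0 + 1) = 385 + 1 = 386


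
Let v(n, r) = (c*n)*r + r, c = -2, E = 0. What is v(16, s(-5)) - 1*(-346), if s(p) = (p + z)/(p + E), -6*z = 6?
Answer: 1544/5 ≈ 308.80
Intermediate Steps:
z = -1 (z = -⅙*6 = -1)
s(p) = (-1 + p)/p (s(p) = (p - 1)/(p + 0) = (-1 + p)/p)
v(n, r) = r - 2*n*r (v(n, r) = (-2*n)*r + r = -2*n*r + r = r - 2*n*r)
v(16, s(-5)) - 1*(-346) = ((-1 - 5)/(-5))*(1 - 2*16) - 1*(-346) = (-⅕*(-6))*(1 - 32) + 346 = (6/5)*(-31) + 346 = -186/5 + 346 = 1544/5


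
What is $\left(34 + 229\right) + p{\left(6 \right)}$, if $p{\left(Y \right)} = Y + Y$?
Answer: $275$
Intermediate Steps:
$p{\left(Y \right)} = 2 Y$
$\left(34 + 229\right) + p{\left(6 \right)} = \left(34 + 229\right) + 2 \cdot 6 = 263 + 12 = 275$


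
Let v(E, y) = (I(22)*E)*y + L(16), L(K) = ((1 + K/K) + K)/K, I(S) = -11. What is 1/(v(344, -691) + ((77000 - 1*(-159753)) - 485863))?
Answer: 8/18925081 ≈ 4.2272e-7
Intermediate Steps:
L(K) = (2 + K)/K (L(K) = ((1 + 1) + K)/K = (2 + K)/K)
v(E, y) = 9/8 - 11*E*y (v(E, y) = (-11*E)*y + (2 + 16)/16 = -11*E*y + (1/16)*18 = -11*E*y + 9/8 = 9/8 - 11*E*y)
1/(v(344, -691) + ((77000 - 1*(-159753)) - 485863)) = 1/((9/8 - 11*344*(-691)) + ((77000 - 1*(-159753)) - 485863)) = 1/((9/8 + 2614744) + ((77000 + 159753) - 485863)) = 1/(20917961/8 + (236753 - 485863)) = 1/(20917961/8 - 249110) = 1/(18925081/8) = 8/18925081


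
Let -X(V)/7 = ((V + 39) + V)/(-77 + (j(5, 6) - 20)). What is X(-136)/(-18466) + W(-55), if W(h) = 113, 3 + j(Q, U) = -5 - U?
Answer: 33088667/292818 ≈ 113.00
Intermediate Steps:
j(Q, U) = -8 - U (j(Q, U) = -3 + (-5 - U) = -8 - U)
X(V) = 91/37 + 14*V/111 (X(V) = -7*((V + 39) + V)/(-77 + ((-8 - 1*6) - 20)) = -7*((39 + V) + V)/(-77 + ((-8 - 6) - 20)) = -7*(39 + 2*V)/(-77 + (-14 - 20)) = -7*(39 + 2*V)/(-77 - 34) = -7*(39 + 2*V)/(-111) = -7*(39 + 2*V)*(-1)/111 = -7*(-13/37 - 2*V/111) = 91/37 + 14*V/111)
X(-136)/(-18466) + W(-55) = (91/37 + (14/111)*(-136))/(-18466) + 113 = (91/37 - 1904/111)*(-1/18466) + 113 = -1631/111*(-1/18466) + 113 = 233/292818 + 113 = 33088667/292818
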